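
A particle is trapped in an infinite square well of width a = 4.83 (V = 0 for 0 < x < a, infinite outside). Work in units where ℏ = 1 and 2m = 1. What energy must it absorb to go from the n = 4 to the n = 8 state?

ΔE = 20.3

E_n = n²π²ℏ²/(2ma²), so ΔE = (8² − 4²) π²ℏ²/(2ma²).
ΔE = 48 × π² / (2 × 0.5 × 4.83²) = 20.31.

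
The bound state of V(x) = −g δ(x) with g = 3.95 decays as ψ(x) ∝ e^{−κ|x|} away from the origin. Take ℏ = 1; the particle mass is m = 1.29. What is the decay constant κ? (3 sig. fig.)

Integrating the TISE across x = 0 gives the cusp condition ψ'(0⁺) − ψ'(0⁻) = −(2mg/ℏ²)ψ(0).
With ψ ∝ e^{−κ|x|} this yields −2κ = −2mg/ℏ², so κ = mg/ℏ² = 5.096.

κ = 5.10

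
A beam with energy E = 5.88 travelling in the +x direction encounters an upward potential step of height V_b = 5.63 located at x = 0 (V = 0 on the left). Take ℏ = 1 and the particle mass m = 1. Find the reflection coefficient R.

On each side the TISE gives plane waves with k = √(2m(E − V))/ℏ: k₁ = √(2·1·5.88) = 3.429, k₂ = √(2·1·0.25) = 0.7071.
Matching ψ and ψ′ at x = 0 gives r = (k₁ − k₂)/(k₁ + k₂), so R = r² = 0.4331 and T = 1 − R = 0.5669.

R = 0.433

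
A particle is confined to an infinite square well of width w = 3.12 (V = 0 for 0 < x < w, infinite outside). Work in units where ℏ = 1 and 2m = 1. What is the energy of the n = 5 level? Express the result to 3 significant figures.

The infinite-well eigenfunctions ψ_n = √(2/w) sin(nπx/w) vanish at both walls, giving E_n = n²π²ℏ²/(2mw²).
E_5 = 5² × π² / (2 × 0.5 × 3.12²) = 25.35.

E = 25.3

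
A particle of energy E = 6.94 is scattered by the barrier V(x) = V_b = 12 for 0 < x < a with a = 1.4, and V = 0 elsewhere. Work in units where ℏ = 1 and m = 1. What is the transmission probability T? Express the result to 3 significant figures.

E < V_b: inside the barrier ψ ∝ e^{±κx} with κ = √(2m(V_b − E))/ℏ = 3.181.
κa = 4.454, sinh(κa) = 42.97.
Matching ψ, ψ′ at both faces gives T = [1 + V_b² sinh²(κa) / (4E(V_b − E))]⁻¹ = 1/1893 = 0.000528.

T = 0.000528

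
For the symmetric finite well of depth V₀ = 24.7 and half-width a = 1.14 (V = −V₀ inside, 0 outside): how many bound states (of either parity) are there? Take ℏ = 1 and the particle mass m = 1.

Define the well-strength parameter z₀ = (a/ℏ)√(2mV₀) = 1.14 × √(2·1·24.7) = 8.013.
The even/odd transcendental equations gain one root per π/2 in z₀, giving N = 1 + ⌊2z₀/π⌋ = 1 + ⌊5.101⌋ = 6.

N = 6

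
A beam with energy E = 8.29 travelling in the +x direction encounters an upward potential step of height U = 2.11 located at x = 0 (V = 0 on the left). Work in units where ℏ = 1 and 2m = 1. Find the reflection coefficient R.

R = 0.00537

On each side the TISE gives plane waves with k = √(2m(E − V))/ℏ: k₁ = √(2·½·8.29) = 2.879, k₂ = √(2·½·6.18) = 2.486.
Matching ψ and ψ′ at x = 0 gives r = (k₁ − k₂)/(k₁ + k₂), so R = r² = 0.005373 and T = 1 − R = 0.9946.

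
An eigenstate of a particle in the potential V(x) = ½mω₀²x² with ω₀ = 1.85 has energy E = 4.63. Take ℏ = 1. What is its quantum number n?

E_n = ℏω₀(n + ½) ⇒ n = E/(ℏω₀) − ½ = 4.63/1.85 − 0.5 = 2.003 → n = 2.

n = 2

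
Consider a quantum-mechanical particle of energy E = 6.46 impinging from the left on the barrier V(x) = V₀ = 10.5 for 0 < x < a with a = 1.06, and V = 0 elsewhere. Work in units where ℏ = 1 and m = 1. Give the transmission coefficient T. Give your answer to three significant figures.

T = 0.00911

E < V₀: inside the barrier ψ ∝ e^{±κx} with κ = √(2m(V₀ − E))/ℏ = 2.843.
κa = 3.013, sinh(κa) = 10.15.
Matching ψ, ψ′ at both faces gives T = [1 + V₀² sinh²(κa) / (4E(V₀ − E))]⁻¹ = 1/109.8 = 0.00911.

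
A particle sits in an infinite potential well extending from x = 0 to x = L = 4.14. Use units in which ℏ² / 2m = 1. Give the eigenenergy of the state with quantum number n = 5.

E = 14.4

Requiring ψ(0) = ψ(L) = 0 quantises k = nπ/L, hence E_n = ℏ²k²/2m = n²π²ℏ²/(2mL²).
E_5 = 5² × π² / (2 × 0.5 × 4.14²) = 14.40.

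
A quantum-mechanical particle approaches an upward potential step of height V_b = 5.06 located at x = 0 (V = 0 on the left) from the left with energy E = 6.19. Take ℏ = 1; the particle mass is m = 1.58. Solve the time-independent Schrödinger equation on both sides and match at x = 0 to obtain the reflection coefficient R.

R = 0.161

The wavenumbers are k₁ = √(2mE)/ℏ = 4.423 on the left and k₂ = √(2m(E − V_b))/ℏ = 1.890 on the right.
Matching ψ and ψ′ at x = 0 gives r = (k₁ − k₂)/(k₁ + k₂), so R = r² = 0.1610 and T = 1 − R = 0.8390.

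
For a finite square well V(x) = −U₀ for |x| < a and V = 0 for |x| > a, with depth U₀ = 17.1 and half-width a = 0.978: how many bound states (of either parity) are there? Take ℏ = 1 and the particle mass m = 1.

N = 4

Define the well-strength parameter z₀ = (a/ℏ)√(2mU₀) = 0.978 × √(2·1·17.1) = 5.719.
The even/odd transcendental equations gain one root per π/2 in z₀, giving N = 1 + ⌊2z₀/π⌋ = 1 + ⌊3.641⌋ = 4.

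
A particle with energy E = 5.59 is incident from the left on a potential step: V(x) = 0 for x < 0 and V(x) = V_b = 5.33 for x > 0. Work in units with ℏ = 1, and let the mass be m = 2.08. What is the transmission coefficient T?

T = 0.584

On each side the TISE gives plane waves with k = √(2m(E − V))/ℏ: k₁ = √(2·2.08·5.59) = 4.822, k₂ = √(2·2.08·0.26) = 1.040.
Matching ψ and ψ′ at x = 0 gives r = (k₁ − k₂)/(k₁ + k₂), so R = r² = 0.4163 and T = 1 − R = 0.5837.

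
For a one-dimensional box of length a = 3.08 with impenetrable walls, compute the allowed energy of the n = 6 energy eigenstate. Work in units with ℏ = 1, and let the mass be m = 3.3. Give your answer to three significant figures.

Requiring ψ(0) = ψ(a) = 0 quantises k = nπ/a, hence E_n = ℏ²k²/2m = n²π²ℏ²/(2ma²).
E_6 = 6² × π² / (2 × 3.3 × 3.08²) = 5.675.

E = 5.67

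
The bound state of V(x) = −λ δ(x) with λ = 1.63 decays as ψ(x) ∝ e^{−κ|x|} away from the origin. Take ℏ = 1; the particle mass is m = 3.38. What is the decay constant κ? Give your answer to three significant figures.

κ = 5.51

Integrate −(ℏ²/2m)ψ'' − λδ(x)ψ = Eψ from −ε to +ε: the ψ'' term gives ψ'(0⁺) − ψ'(0⁻) and the δ term gives −(2mλ/ℏ²)ψ(0).
With ψ ∝ e^{−κ|x|} this yields −2κ = −2mλ/ℏ², so κ = mλ/ℏ² = 5.509.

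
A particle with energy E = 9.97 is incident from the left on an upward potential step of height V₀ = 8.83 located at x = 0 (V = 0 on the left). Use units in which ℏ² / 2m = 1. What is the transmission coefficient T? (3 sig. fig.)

T = 0.755

On each side the TISE gives plane waves with k = √(2m(E − V))/ℏ: k₁ = √(2·½·9.97) = 3.158, k₂ = √(2·½·1.14) = 1.068.
Matching ψ and ψ′ at x = 0 gives r = (k₁ − k₂)/(k₁ + k₂), so R = r² = 0.2446 and T = 1 − R = 0.7554.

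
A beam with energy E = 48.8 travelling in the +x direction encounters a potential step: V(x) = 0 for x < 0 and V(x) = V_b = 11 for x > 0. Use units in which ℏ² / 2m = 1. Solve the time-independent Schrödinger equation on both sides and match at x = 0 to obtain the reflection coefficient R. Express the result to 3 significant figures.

The wavenumbers are k₁ = √(2mE)/ℏ = 6.986 on the left and k₂ = √(2m(E − V_b))/ℏ = 6.148 on the right.
Matching ψ and ψ′ at x = 0 gives r = (k₁ − k₂)/(k₁ + k₂), so R = r² = 0.004066 and T = 1 − R = 0.9959.

R = 0.00407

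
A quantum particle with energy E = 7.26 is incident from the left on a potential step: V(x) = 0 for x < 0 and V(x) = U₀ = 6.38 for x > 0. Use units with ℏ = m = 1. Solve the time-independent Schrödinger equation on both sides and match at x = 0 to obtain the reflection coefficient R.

The wavenumbers are k₁ = √(2mE)/ℏ = 3.811 on the left and k₂ = √(2m(E − U₀))/ℏ = 1.327 on the right.
Continuity of ψ and ψ′ at the step yields the reflection amplitude r = (k₁ − k₂)/(k₁ + k₂) = 0.4835; thus R = |r|² = 0.2338, T = 0.7662.

R = 0.234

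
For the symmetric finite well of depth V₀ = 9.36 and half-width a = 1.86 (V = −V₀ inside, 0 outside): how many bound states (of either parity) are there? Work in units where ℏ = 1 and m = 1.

The dimensionless depth is z₀ = a√(2mV₀)/ℏ = 1.86 × √(18.72) = 8.048.
The even/odd transcendental equations gain one root per π/2 in z₀, giving N = 1 + ⌊2z₀/π⌋ = 1 + ⌊5.123⌋ = 6.

N = 6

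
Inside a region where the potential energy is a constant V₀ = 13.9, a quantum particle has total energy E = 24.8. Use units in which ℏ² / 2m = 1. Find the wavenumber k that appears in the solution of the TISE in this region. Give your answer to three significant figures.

With E > V₀ the solution is oscillatory, ψ ∝ e^{±ikx} with k = √(2m(E − V₀))/ℏ.
k = √(2 × 0.5 × 10.9) = 3.302.

k = 3.30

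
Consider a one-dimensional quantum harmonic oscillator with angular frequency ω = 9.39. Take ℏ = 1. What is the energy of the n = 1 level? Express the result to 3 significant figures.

Using E_n = (n + ½)ℏω: E_1 = 1.5 × 9.39 = 14.09.

E = 14.1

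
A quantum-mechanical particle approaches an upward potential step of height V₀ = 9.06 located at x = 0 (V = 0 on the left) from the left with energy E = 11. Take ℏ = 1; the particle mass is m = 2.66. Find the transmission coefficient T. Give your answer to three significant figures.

On each side the TISE gives plane waves with k = √(2m(E − V))/ℏ: k₁ = √(2·2.66·11) = 7.650, k₂ = √(2·2.66·1.94) = 3.213.
Continuity of ψ and ψ′ at the step yields the reflection amplitude r = (k₁ − k₂)/(k₁ + k₂) = 0.4085; thus R = |r|² = 0.1669, T = 0.8331.

T = 0.833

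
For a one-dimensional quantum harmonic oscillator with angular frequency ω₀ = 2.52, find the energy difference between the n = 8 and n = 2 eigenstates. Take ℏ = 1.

E_n = ℏω₀(n + ½), so ΔE = (8 − 2) ℏω₀ = 6 × 2.52 = 15.12.

ΔE = 15.1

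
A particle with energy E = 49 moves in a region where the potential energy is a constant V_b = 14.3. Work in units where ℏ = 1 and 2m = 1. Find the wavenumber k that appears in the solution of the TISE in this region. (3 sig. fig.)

With E > V_b the solution is oscillatory, ψ ∝ e^{±ikx} with k = √(2m(E − V_b))/ℏ.
k = √(2 × 0.5 × 34.7) = 5.891.

k = 5.89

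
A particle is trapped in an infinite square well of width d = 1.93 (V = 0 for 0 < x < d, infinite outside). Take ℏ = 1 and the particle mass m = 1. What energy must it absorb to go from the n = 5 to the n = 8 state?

E_n = n²π²ℏ²/(2md²), so ΔE = (8² − 5²) π²ℏ²/(2md²).
ΔE = 39 × π² / (2 × 1 × 1.93²) = 51.67.

ΔE = 51.7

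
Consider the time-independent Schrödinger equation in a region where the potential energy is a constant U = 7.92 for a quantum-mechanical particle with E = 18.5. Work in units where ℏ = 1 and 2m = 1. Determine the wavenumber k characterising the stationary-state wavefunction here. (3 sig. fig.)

With E > U the solution is oscillatory, ψ ∝ e^{±ikx} with k = √(2m(E − U))/ℏ.
k = √(2 × 0.5 × 10.58) = 3.253.

k = 3.25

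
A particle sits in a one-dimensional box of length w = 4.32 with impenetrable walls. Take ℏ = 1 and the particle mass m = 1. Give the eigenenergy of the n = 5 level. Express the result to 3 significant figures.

E = 6.61

Requiring ψ(0) = ψ(w) = 0 quantises k = nπ/w, hence E_n = ℏ²k²/2m = n²π²ℏ²/(2mw²).
E_5 = 5² × π² / (2 × 1 × 4.32²) = 6.611.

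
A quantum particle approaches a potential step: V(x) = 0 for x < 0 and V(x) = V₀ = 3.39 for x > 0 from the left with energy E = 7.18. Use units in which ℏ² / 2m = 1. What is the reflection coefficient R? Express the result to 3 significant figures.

R = 0.0251

On each side the TISE gives plane waves with k = √(2m(E − V))/ℏ: k₁ = √(2·½·7.18) = 2.680, k₂ = √(2·½·3.79) = 1.947.
Matching ψ and ψ′ at x = 0 gives r = (k₁ − k₂)/(k₁ + k₂), so R = r² = 0.02509 and T = 1 − R = 0.9749.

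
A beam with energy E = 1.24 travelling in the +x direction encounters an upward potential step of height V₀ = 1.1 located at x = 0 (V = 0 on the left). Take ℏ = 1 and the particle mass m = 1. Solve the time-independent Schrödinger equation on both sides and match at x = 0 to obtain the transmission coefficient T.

On each side the TISE gives plane waves with k = √(2m(E − V))/ℏ: k₁ = √(2·1·1.24) = 1.575, k₂ = √(2·1·0.14) = 0.5292.
Continuity of ψ and ψ′ at the step yields the reflection amplitude r = (k₁ − k₂)/(k₁ + k₂) = 0.4970; thus R = |r|² = 0.2470, T = 0.7530.

T = 0.753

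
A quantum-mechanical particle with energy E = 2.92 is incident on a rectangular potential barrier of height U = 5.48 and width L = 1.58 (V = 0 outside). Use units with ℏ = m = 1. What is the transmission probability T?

T = 0.00312

Since E < U the interior solution is evanescent with decay constant κ = √(2m(U − E))/ℏ = 2.263.
κL = 3.575, sinh(κL) = 17.84.
The exact tunnelling result is T⁻¹ = 1 + U² sinh²(κL) / [4E(U − E)] = 320.5, so T = 0.00312.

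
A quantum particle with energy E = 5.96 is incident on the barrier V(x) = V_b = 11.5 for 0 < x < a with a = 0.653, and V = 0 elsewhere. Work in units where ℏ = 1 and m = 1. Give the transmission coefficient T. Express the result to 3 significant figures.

T = 0.0504

E < V_b: inside the barrier ψ ∝ e^{±κx} with κ = √(2m(V_b − E))/ℏ = 3.329.
κa = 2.174, sinh(κa) = 4.338.
The exact tunnelling result is T⁻¹ = 1 + V_b² sinh²(κa) / [4E(V_b − E)] = 19.84, so T = 0.0504.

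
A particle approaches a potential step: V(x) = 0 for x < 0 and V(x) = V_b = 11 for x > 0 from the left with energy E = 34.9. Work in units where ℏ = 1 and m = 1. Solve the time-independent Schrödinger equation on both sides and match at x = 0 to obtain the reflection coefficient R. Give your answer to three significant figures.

R = 0.00891

The wavenumbers are k₁ = √(2mE)/ℏ = 8.355 on the left and k₂ = √(2m(E − V_b))/ℏ = 6.914 on the right.
Continuity of ψ and ψ′ at the step yields the reflection amplitude r = (k₁ − k₂)/(k₁ + k₂) = 0.09437; thus R = |r|² = 0.008906, T = 0.9911.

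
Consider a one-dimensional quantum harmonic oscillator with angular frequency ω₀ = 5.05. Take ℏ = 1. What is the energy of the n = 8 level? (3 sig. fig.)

Using E_n = (n + ½)ℏω₀: E_8 = 8.5 × 5.05 = 42.93.

E = 42.9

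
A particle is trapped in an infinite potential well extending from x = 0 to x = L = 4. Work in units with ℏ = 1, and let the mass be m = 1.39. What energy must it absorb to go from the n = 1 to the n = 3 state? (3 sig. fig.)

ΔE = 1.78

E_n = n²π²ℏ²/(2mL²), so ΔE = (3² − 1²) π²ℏ²/(2mL²).
ΔE = 8 × π² / (2 × 1.39 × 4²) = 1.775.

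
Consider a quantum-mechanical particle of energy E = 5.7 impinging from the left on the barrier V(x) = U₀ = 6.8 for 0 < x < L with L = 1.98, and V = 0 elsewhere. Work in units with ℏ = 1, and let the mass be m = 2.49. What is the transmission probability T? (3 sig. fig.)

E < U₀: inside the barrier ψ ∝ e^{±κx} with κ = √(2m(U₀ − E))/ℏ = 2.341.
κL = 4.634, sinh(κL) = 51.47.
Matching ψ, ψ′ at both faces gives T = [1 + U₀² sinh²(κL) / (4E(U₀ − E))]⁻¹ = 1/4885 = 0.000205.

T = 0.000205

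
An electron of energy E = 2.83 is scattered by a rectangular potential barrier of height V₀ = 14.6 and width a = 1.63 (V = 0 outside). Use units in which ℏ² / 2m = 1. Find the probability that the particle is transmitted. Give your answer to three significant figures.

T = 0.0000347

Since E < V₀ the interior solution is evanescent with decay constant κ = √(2m(V₀ − E))/ℏ = 3.431.
κa = 5.592, sinh(κa) = 134.1.
The exact tunnelling result is T⁻¹ = 1 + V₀² sinh²(κa) / [4E(V₀ − E)] = 28790, so T = 0.0000347.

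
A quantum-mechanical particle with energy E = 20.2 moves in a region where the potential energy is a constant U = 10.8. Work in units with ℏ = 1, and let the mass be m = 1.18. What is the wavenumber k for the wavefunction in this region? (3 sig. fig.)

k = 4.71

With E > U the solution is oscillatory, ψ ∝ e^{±ikx} with k = √(2m(E − U))/ℏ.
k = √(2 × 1.18 × 9.4) = 4.710.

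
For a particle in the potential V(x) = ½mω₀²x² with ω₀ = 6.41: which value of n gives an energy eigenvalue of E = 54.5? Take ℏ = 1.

n = 8

E_n = ℏω₀(n + ½) ⇒ n = E/(ℏω₀) − ½ = 54.5/6.41 − 0.5 = 8.002 → n = 8.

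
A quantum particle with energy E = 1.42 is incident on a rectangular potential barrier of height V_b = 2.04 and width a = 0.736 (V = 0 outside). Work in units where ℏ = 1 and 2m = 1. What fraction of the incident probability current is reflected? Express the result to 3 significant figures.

R = 0.307

E < V_b: inside the barrier ψ ∝ e^{±κx} with κ = √(2m(V_b − E))/ℏ = 0.7874.
κa = 0.5795, sinh(κa) = 0.6125.
Matching ψ, ψ′ at both faces gives T = [1 + V_b² sinh²(κa) / (4E(V_b − E))]⁻¹ = 1/1.443 = 0.693.
R = 1 − T = 0.307.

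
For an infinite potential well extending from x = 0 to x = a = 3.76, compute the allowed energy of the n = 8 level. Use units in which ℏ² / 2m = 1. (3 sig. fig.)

E = 44.7

The infinite-well eigenfunctions ψ_n = √(2/a) sin(nπx/a) vanish at both walls, giving E_n = n²π²ℏ²/(2ma²).
E_8 = 8² × π² / (2 × 0.5 × 3.76²) = 44.68.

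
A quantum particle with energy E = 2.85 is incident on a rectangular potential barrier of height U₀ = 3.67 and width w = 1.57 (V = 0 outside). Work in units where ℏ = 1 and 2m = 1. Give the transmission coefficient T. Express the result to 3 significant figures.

T = 0.154

E < U₀: inside the barrier ψ ∝ e^{±κx} with κ = √(2m(U₀ − E))/ℏ = 0.9055.
κw = 1.422, sinh(κw) = 1.951.
Matching ψ, ψ′ at both faces gives T = [1 + U₀² sinh²(κw) / (4E(U₀ − E))]⁻¹ = 1/6.487 = 0.154.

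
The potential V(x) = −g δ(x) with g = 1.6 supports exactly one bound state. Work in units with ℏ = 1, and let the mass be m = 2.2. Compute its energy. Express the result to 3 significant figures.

For x ≠ 0 the bound state is ψ ∝ e^{−κ|x|}; integrating the TISE across the delta gives the cusp condition 2κ = 2mg/ℏ², so κ = 3.520.
Then E = −ℏ²κ²/(2m) = −mg²/(2ℏ²) = -2.816.

E = -2.82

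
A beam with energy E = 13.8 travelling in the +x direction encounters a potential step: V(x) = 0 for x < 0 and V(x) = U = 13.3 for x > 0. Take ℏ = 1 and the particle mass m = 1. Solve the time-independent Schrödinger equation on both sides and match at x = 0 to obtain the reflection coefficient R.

R = 0.463

The wavenumbers are k₁ = √(2mE)/ℏ = 5.254 on the left and k₂ = √(2m(E − U))/ℏ = 1.000 on the right.
Continuity of ψ and ψ′ at the step yields the reflection amplitude r = (k₁ − k₂)/(k₁ + k₂) = 0.6802; thus R = |r|² = 0.4626, T = 0.5374.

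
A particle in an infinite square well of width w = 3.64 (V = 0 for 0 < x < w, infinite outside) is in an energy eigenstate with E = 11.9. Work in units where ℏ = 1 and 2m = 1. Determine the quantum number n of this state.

n = 4

From E_n = n²π²ℏ²/(2mw²) invert to n = √(2mw²E)/(πℏ).
n = (3.64/π) × √(2 × 0.5 × 11.9) = 3.997 → n = 4.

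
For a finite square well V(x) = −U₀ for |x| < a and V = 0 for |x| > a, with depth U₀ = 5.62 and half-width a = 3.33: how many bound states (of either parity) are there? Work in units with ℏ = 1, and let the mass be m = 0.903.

N = 7

The dimensionless depth is z₀ = a√(2mU₀)/ℏ = 3.33 × √(10.15) = 10.61.
The even/odd transcendental equations gain one root per π/2 in z₀, giving N = 1 + ⌊2z₀/π⌋ = 1 + ⌊6.754⌋ = 7.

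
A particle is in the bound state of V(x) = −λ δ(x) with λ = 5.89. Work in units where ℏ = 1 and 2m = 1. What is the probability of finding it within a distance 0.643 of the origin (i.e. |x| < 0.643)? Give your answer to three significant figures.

P = 0.977

The normalised bound state is ψ = √κ e^{−κ|x|} with κ = mλ/ℏ² = 2.945.
P(|x| < d) = ∫_{−d}^{d} κ e^{−2κ|x|} dx = 1 − e^{−2κd} = 1 − e^{−3.787} = 0.9773.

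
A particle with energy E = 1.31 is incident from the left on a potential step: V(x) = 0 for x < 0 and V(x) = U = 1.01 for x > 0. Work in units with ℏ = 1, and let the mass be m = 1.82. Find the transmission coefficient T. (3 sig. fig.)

The wavenumbers are k₁ = √(2mE)/ℏ = 2.184 on the left and k₂ = √(2m(E − U))/ℏ = 1.045 on the right.
Matching ψ and ψ′ at x = 0 gives r = (k₁ − k₂)/(k₁ + k₂), so R = r² = 0.1244 and T = 1 − R = 0.8756.

T = 0.876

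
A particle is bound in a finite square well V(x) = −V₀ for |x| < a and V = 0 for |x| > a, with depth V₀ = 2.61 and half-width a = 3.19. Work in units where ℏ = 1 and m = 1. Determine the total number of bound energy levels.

Define the well-strength parameter z₀ = (a/ℏ)√(2mV₀) = 3.19 × √(2·1·2.61) = 7.288.
The even/odd transcendental equations gain one root per π/2 in z₀, giving N = 1 + ⌊2z₀/π⌋ = 1 + ⌊4.640⌋ = 5.

N = 5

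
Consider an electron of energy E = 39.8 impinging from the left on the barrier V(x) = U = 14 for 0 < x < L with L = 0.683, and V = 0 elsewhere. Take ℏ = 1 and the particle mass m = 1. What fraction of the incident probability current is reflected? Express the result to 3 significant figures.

E > U: inside the barrier k₂ = √(2m(E − U))/ℏ = 7.183, k₂L = 4.906.
Matching at both interfaces gives T⁻¹ = 1 + U² sin²(k₂L) / [4E(E − U)] = 1.046, hence T = 0.956.
R = 1 − T = 0.0439.

R = 0.0439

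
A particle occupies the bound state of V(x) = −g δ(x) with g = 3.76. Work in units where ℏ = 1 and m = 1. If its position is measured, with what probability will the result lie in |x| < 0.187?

The normalised bound state is ψ = √κ e^{−κ|x|} with κ = mg/ℏ² = 3.760.
P(|x| < d) = ∫_{−d}^{d} κ e^{−2κ|x|} dx = 1 − e^{−2κd} = 1 − e^{−1.406} = 0.7549.

P = 0.755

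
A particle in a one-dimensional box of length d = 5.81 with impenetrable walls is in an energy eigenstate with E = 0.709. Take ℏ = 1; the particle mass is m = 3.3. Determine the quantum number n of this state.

n = 4

For an infinite well E_n = n²π²ℏ²/(2md²), so n = (d/πℏ)√(2mE).
n = (5.81/π) × √(2 × 3.3 × 0.709) = 4.001 → n = 4.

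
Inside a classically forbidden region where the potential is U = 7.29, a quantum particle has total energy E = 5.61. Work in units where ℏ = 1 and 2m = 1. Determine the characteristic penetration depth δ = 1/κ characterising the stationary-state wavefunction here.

Since E < U the TISE in this region is ψ'' = κ²ψ with κ = √(2m(U − E))/ℏ.
κ = √(2 × 0.5 × 1.68) = 1.296. The penetration depth is δ = 1/κ = 0.772.

δ = 0.772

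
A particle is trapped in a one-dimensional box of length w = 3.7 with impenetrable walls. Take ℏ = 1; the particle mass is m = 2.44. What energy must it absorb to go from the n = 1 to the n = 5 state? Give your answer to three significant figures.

ΔE = 3.55

E_n = n²π²ℏ²/(2mw²), so ΔE = (5² − 1²) π²ℏ²/(2mw²).
ΔE = 24 × π² / (2 × 2.44 × 3.7²) = 3.546.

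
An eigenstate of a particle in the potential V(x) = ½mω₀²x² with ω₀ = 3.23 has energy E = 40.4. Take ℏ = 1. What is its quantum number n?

Invert E_n = (n + ½)ℏω₀: n = E/ℏω₀ − ½ = 12.008, so n = 12.

n = 12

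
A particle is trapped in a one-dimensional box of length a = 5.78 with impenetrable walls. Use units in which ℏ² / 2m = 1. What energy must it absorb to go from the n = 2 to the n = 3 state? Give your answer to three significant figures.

ΔE = 1.48

E_n = n²π²ℏ²/(2ma²), so ΔE = (3² − 2²) π²ℏ²/(2ma²).
ΔE = 5 × π² / (2 × 0.5 × 5.78²) = 1.477.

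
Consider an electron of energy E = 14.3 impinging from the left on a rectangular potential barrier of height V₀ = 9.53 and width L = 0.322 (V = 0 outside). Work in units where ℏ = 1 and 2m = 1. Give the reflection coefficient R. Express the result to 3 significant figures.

R = 0.122

Above the barrier the interior wavenumber is k₂ = √(2m(E − V₀))/ℏ = 2.184, giving phase k₂L = 0.7033.
Matching at both interfaces gives T⁻¹ = 1 + V₀² sin²(k₂L) / [4E(E − V₀)] = 1.139, hence T = 0.878.
R = 1 − T = 0.122.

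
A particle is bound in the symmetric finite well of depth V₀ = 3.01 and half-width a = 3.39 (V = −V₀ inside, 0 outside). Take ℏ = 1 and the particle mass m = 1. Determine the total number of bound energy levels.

The dimensionless depth is z₀ = a√(2mV₀)/ℏ = 3.39 × √(6.020) = 8.318.
A new bound state (alternating even/odd) appears each time z₀ passes a multiple of π/2, so N = ⌊2z₀/π⌋ + 1 = ⌊5.295⌋ + 1 = 6.

N = 6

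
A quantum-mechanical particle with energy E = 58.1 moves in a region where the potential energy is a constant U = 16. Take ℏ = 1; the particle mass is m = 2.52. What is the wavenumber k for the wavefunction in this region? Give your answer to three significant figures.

k = 14.6

With E > U the solution is oscillatory, ψ ∝ e^{±ikx} with k = √(2m(E − U))/ℏ.
k = √(2 × 2.52 × 42.1) = 14.57.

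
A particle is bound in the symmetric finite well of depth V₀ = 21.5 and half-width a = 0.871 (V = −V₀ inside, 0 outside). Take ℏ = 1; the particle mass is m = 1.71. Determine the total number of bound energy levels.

Define the well-strength parameter z₀ = (a/ℏ)√(2mV₀) = 0.871 × √(2·1.71·21.5) = 7.469.
A new bound state (alternating even/odd) appears each time z₀ passes a multiple of π/2, so N = ⌊2z₀/π⌋ + 1 = ⌊4.755⌋ + 1 = 5.

N = 5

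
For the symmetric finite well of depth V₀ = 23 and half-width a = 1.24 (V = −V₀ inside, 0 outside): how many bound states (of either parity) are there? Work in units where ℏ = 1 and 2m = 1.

N = 4

The dimensionless depth is z₀ = a√(2mV₀)/ℏ = 1.24 × √(23.00) = 5.947.
A new bound state (alternating even/odd) appears each time z₀ passes a multiple of π/2, so N = ⌊2z₀/π⌋ + 1 = ⌊3.786⌋ + 1 = 4.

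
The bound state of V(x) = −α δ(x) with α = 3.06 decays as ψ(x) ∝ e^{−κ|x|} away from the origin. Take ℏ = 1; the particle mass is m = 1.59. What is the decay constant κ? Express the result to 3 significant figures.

κ = 4.87

Integrate −(ℏ²/2m)ψ'' − αδ(x)ψ = Eψ from −ε to +ε: the ψ'' term gives ψ'(0⁺) − ψ'(0⁻) and the δ term gives −(2mα/ℏ²)ψ(0).
With ψ ∝ e^{−κ|x|} this yields −2κ = −2mα/ℏ², so κ = mα/ℏ² = 4.865.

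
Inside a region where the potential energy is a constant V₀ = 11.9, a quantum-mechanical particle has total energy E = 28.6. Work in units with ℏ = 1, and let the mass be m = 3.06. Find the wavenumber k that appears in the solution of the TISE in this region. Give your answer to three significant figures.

k = 10.1

With E > V₀ the solution is oscillatory, ψ ∝ e^{±ikx} with k = √(2m(E − V₀))/ℏ.
k = √(2 × 3.06 × 16.7) = 10.11.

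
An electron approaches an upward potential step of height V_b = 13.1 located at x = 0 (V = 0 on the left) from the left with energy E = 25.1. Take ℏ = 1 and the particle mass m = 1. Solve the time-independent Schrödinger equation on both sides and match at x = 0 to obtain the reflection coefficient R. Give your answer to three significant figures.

R = 0.0333

The wavenumbers are k₁ = √(2mE)/ℏ = 7.085 on the left and k₂ = √(2m(E − V_b))/ℏ = 4.899 on the right.
Continuity of ψ and ψ′ at the step yields the reflection amplitude r = (k₁ − k₂)/(k₁ + k₂) = 0.1824; thus R = |r|² = 0.03328, T = 0.9667.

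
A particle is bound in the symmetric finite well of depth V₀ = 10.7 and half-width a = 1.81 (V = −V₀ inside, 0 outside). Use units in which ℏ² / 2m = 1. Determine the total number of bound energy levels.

Define the well-strength parameter z₀ = (a/ℏ)√(2mV₀) = 1.81 × √(2·0.5·10.7) = 5.921.
A new bound state (alternating even/odd) appears each time z₀ passes a multiple of π/2, so N = ⌊2z₀/π⌋ + 1 = ⌊3.769⌋ + 1 = 4.

N = 4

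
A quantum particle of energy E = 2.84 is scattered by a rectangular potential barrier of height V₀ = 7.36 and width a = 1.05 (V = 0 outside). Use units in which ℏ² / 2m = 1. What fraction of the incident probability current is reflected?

R = 0.957

E < V₀: inside the barrier ψ ∝ e^{±κx} with κ = √(2m(V₀ − E))/ℏ = 2.126.
κa = 2.232, sinh(κa) = 4.607.
Matching ψ, ψ′ at both faces gives T = [1 + V₀² sinh²(κa) / (4E(V₀ − E))]⁻¹ = 1/23.39 = 0.0427.
R = 1 − T = 0.957.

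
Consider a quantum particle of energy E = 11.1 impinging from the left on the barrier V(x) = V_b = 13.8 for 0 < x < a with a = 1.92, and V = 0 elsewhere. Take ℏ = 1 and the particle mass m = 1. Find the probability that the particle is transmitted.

Since E < V_b the interior solution is evanescent with decay constant κ = √(2m(V_b − E))/ℏ = 2.324.
κa = 4.462, sinh(κa) = 43.31.
The exact tunnelling result is T⁻¹ = 1 + V_b² sinh²(κa) / [4E(V_b − E)] = 2981, so T = 0.000335.

T = 0.000335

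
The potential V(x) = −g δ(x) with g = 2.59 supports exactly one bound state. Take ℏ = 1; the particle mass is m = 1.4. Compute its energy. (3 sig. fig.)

E = -4.70

For x ≠ 0 the bound state is ψ ∝ e^{−κ|x|}; integrating the TISE across the delta gives the cusp condition 2κ = 2mg/ℏ², so κ = 3.626.
Then E = −ℏ²κ²/(2m) = −mg²/(2ℏ²) = -4.696.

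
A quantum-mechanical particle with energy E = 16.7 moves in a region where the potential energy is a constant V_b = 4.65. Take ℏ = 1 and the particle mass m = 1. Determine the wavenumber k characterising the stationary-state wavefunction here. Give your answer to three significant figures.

With E > V_b the solution is oscillatory, ψ ∝ e^{±ikx} with k = √(2m(E − V_b))/ℏ.
k = √(2 × 1 × 12.05) = 4.909.

k = 4.91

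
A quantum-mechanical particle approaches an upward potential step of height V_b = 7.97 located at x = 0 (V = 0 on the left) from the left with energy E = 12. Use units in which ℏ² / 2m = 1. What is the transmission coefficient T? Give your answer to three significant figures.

T = 0.929

The wavenumbers are k₁ = √(2mE)/ℏ = 3.464 on the left and k₂ = √(2m(E − V_b))/ℏ = 2.007 on the right.
Continuity of ψ and ψ′ at the step yields the reflection amplitude r = (k₁ − k₂)/(k₁ + k₂) = 0.2662; thus R = |r|² = 0.07087, T = 0.9291.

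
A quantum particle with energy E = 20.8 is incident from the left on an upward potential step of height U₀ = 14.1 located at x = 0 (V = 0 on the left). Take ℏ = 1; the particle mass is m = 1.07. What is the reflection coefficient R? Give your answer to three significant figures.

The wavenumbers are k₁ = √(2mE)/ℏ = 6.672 on the left and k₂ = √(2m(E − U₀))/ℏ = 3.787 on the right.
Matching ψ and ψ′ at x = 0 gives r = (k₁ − k₂)/(k₁ + k₂), so R = r² = 0.07611 and T = 1 − R = 0.9239.

R = 0.0761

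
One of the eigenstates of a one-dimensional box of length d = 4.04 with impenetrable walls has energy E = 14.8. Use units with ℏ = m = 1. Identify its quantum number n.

From E_n = n²π²ℏ²/(2md²) invert to n = √(2md²E)/(πℏ).
n = (4.04/π) × √(2 × 1 × 14.8) = 6.996 → n = 7.

n = 7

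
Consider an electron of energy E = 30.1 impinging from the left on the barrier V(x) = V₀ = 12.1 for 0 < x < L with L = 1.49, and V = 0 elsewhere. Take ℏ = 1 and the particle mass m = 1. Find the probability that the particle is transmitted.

T = 0.986

Above the barrier the interior wavenumber is k₂ = √(2m(E − V₀))/ℏ = 6.000, giving phase k₂L = 8.940.
T = [1 + V₀² sin²(k₂L) / (4E(E − V₀))]⁻¹ = 1/1.015 = 0.986.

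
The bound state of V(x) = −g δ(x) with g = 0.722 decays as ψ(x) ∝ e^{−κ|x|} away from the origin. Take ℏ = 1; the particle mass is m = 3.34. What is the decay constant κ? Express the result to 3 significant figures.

κ = 2.41

Integrating the TISE across x = 0 gives the cusp condition ψ'(0⁺) − ψ'(0⁻) = −(2mg/ℏ²)ψ(0).
With ψ ∝ e^{−κ|x|} this yields −2κ = −2mg/ℏ², so κ = mg/ℏ² = 2.411.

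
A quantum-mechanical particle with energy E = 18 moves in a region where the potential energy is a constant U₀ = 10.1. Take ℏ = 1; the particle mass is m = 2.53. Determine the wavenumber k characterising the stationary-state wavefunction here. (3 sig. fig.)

k = 6.32

With E > U₀ the solution is oscillatory, ψ ∝ e^{±ikx} with k = √(2m(E − U₀))/ℏ.
k = √(2 × 2.53 × 7.9) = 6.322.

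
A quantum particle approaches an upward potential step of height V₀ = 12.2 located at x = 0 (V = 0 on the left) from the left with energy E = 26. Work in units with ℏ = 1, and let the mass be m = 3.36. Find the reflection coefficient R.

On each side the TISE gives plane waves with k = √(2m(E − V))/ℏ: k₁ = √(2·3.36·26) = 13.22, k₂ = √(2·3.36·13.8) = 9.630.
Continuity of ψ and ψ′ at the step yields the reflection amplitude r = (k₁ − k₂)/(k₁ + k₂) = 0.1570; thus R = |r|² = 0.02466, T = 0.9753.

R = 0.0247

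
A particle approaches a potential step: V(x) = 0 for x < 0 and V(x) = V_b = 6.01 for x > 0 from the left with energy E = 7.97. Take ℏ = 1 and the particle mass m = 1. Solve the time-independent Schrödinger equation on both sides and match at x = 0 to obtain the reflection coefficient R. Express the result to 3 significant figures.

On each side the TISE gives plane waves with k = √(2m(E − V))/ℏ: k₁ = √(2·1·7.97) = 3.992, k₂ = √(2·1·1.96) = 1.980.
Continuity of ψ and ψ′ at the step yields the reflection amplitude r = (k₁ − k₂)/(k₁ + k₂) = 0.3370; thus R = |r|² = 0.1136, T = 0.8864.

R = 0.114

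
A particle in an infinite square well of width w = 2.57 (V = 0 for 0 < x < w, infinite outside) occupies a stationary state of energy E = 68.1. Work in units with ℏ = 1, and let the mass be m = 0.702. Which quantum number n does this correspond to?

From E_n = n²π²ℏ²/(2mw²) invert to n = √(2mw²E)/(πℏ).
n = (2.57/π) × √(2 × 0.702 × 68.1) = 7.999 → n = 8.

n = 8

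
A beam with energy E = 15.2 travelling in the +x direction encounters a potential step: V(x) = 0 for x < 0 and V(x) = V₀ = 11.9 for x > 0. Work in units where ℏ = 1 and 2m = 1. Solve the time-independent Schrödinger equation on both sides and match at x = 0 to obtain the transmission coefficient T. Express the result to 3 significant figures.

The wavenumbers are k₁ = √(2mE)/ℏ = 3.899 on the left and k₂ = √(2m(E − V₀))/ℏ = 1.817 on the right.
Matching ψ and ψ′ at x = 0 gives r = (k₁ − k₂)/(k₁ + k₂), so R = r² = 0.1327 and T = 1 − R = 0.8673.

T = 0.867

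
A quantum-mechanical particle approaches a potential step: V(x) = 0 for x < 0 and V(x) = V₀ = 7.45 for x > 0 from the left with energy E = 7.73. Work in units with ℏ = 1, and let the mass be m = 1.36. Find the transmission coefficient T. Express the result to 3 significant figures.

T = 0.537

The wavenumbers are k₁ = √(2mE)/ℏ = 4.585 on the left and k₂ = √(2m(E − V₀))/ℏ = 0.8727 on the right.
Continuity of ψ and ψ′ at the step yields the reflection amplitude r = (k₁ − k₂)/(k₁ + k₂) = 0.6802; thus R = |r|² = 0.4627, T = 0.5373.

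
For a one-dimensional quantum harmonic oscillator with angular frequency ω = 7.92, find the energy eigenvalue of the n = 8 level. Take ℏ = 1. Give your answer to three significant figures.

E = 67.3

Using E_n = (n + ½)ℏω: E_8 = 8.5 × 7.92 = 67.32.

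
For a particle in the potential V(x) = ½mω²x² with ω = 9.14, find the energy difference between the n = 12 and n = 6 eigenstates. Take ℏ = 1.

ΔE = 54.8

E_n = ℏω(n + ½), so ΔE = (12 − 6) ℏω = 6 × 9.14 = 54.84.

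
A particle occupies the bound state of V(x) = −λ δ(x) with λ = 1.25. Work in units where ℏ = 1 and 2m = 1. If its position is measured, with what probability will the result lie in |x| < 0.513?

The normalised bound state is ψ = √κ e^{−κ|x|} with κ = mλ/ℏ² = 0.6250.
P(|x| < d) = ∫_{−d}^{d} κ e^{−2κ|x|} dx = 1 − e^{−2κd} = 1 − e^{−0.6413} = 0.4734.

P = 0.473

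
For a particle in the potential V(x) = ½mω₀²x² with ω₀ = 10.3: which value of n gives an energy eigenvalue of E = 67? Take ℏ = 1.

Invert E_n = (n + ½)ℏω₀: n = E/ℏω₀ − ½ = 6.005, so n = 6.

n = 6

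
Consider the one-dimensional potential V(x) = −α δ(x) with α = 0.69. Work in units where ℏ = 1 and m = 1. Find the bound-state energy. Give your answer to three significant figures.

For x ≠ 0 the bound state is ψ ∝ e^{−κ|x|}; integrating the TISE across the delta gives the cusp condition 2κ = 2mα/ℏ², so κ = 0.6900.
Then E = −ℏ²κ²/(2m) = −mα²/(2ℏ²) = -0.2381.

E = -0.238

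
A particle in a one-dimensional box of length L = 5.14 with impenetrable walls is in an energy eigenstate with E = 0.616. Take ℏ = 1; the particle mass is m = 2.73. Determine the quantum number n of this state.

n = 3

From E_n = n²π²ℏ²/(2mL²) invert to n = √(2mL²E)/(πℏ).
n = (5.14/π) × √(2 × 2.73 × 0.616) = 3.001 → n = 3.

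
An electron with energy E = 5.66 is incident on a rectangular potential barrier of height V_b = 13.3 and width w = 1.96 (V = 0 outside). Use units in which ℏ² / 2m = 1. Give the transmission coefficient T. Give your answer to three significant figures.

T = 0.0000770

E < V_b: inside the barrier ψ ∝ e^{±κx} with κ = √(2m(V_b − E))/ℏ = 2.764.
κw = 5.418, sinh(κw) = 112.7.
The exact tunnelling result is T⁻¹ = 1 + V_b² sinh²(κw) / [4E(V_b − E)] = 12980, so T = 0.0000770.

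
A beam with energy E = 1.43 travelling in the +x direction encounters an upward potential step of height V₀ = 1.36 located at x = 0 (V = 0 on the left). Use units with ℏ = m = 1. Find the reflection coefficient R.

R = 0.407

On each side the TISE gives plane waves with k = √(2m(E − V))/ℏ: k₁ = √(2·1·1.43) = 1.691, k₂ = √(2·1·0.07) = 0.3742.
Continuity of ψ and ψ′ at the step yields the reflection amplitude r = (k₁ − k₂)/(k₁ + k₂) = 0.6377; thus R = |r|² = 0.4066, T = 0.5934.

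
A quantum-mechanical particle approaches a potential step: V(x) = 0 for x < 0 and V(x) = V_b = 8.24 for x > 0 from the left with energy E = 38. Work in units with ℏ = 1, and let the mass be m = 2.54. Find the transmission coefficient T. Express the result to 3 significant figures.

The wavenumbers are k₁ = √(2mE)/ℏ = 13.89 on the left and k₂ = √(2m(E − V_b))/ℏ = 12.30 on the right.
Matching ψ and ψ′ at x = 0 gives r = (k₁ − k₂)/(k₁ + k₂), so R = r² = 0.003725 and T = 1 − R = 0.9963.

T = 0.996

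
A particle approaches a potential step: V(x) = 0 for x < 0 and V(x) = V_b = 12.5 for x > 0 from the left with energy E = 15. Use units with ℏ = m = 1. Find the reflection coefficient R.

R = 0.177

The wavenumbers are k₁ = √(2mE)/ℏ = 5.477 on the left and k₂ = √(2m(E − V_b))/ℏ = 2.236 on the right.
Matching ψ and ψ′ at x = 0 gives r = (k₁ − k₂)/(k₁ + k₂), so R = r² = 0.1766 and T = 1 − R = 0.8234.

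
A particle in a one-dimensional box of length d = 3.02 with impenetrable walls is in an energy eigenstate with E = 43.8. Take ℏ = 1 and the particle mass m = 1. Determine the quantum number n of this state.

For an infinite well E_n = n²π²ℏ²/(2md²), so n = (d/πℏ)√(2mE).
n = (3.02/π) × √(2 × 1 × 43.8) = 8.997 → n = 9.

n = 9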